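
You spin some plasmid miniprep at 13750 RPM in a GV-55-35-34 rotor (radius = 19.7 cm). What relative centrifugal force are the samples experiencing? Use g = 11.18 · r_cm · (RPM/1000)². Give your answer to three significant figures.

RCF = 11.18 × 19.7 × (13.75)² = 11.18 × 19.7 × 189.0625 ≈ 41,640.3 × g

41600 × g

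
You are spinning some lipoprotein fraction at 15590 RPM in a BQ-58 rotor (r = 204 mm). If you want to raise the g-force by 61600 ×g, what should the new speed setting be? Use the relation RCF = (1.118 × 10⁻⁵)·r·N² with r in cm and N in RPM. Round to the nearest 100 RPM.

≈ 22700 RPM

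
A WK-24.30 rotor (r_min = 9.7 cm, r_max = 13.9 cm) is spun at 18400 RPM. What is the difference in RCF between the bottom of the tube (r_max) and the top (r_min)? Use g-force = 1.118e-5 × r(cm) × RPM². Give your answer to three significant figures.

ΔRCF ≈ 15900 x g

ΔRCF = 1.118 × 10⁻⁵ × (r_max − r_min) × N² = 1.118 × 10⁻⁵ × 4.2 × 338,560,000 ≈ 15,897.4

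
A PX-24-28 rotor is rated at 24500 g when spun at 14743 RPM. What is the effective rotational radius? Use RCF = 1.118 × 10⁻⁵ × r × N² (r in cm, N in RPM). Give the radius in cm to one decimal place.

≈ 10.1 cm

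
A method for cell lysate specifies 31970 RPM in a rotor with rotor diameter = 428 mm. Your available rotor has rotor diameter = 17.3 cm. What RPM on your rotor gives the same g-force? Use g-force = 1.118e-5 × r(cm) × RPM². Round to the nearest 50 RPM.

Original rotor: r = 428 mm / 2 = 214 mm = 21.4 cm
RCF = 1.118 × 10⁻⁵ × r × N²
RCF_original = 1.118 × 10⁻⁵ × 21.4 × (31970)² = 1.118 × 10⁻⁵ × 21.4 × 1,022,080,900 ≈ 244,534.9 × g
Your rotor: r = 17.3 / 2 = 8.65 cm
244,534.9 = 1.118 × 10⁻⁵ × 8.65 × N²
N² = 244,534.9 / (9.6707 × 10⁻⁵) = 2,528,616,336
N ≈ √2,528,616,336 ≈ 50,285.3

50300 RPM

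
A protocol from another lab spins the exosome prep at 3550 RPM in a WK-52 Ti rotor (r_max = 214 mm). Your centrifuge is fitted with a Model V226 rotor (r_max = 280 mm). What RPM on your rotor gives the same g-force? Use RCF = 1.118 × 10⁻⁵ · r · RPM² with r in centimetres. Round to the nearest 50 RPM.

Original rotor: r = 214 mm = 21.4 cm
RCF = 1.118 × 10⁻⁵ × r × N²
RCF_original = 1.118 × 10⁻⁵ × 21.4 × (3550)² = 1.118 × 10⁻⁵ × 21.4 × 12,602,500 ≈ 3,015.2 × g
Your rotor: r = 280 mm = 28.0 cm
3,015.2 = 1.118 × 10⁻⁵ × 28 × N²
N² = 3,015.2 / (31.304 × 10⁻⁵) = 9,631,996
N ≈ √9,631,996 ≈ 3,103.5

≈ 3100 RPM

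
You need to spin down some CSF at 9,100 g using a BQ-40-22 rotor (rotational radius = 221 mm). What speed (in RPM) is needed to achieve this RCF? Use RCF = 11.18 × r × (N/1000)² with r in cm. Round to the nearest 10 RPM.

r = 221 mm = 22.1 cm
RCF = 11.18 × r × (N/1000)²
9,100 = 11.18 × 22.1 × (N/1000)²
(N/1000)² = 9,100 / 247.078 = 36.83047
N = 1000 × √36.83047 ≈ 6,068.8

N ≈ 6070 RPM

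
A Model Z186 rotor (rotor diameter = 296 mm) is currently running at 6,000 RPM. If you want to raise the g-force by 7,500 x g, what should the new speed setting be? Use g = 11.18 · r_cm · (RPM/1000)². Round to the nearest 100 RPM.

9000 RPM

r = 296 mm / 2 = 148 mm = 14.8 cm
Current RCF = 11.18 × 14.8 × (6)² = 11.18 × 14.8 × 36 ≈ 5,956.7 × g
Target RCF = 5,956.7 + 7,500 = 13,456.7 × g
(N/1000)² = 13,456.7 / 165.464 = 81.32706
N = 1000 × √81.32706 ≈ 9,018.2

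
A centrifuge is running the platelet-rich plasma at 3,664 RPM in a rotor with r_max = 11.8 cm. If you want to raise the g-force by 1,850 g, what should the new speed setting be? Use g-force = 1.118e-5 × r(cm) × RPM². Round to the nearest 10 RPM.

Current RCF = 1.118 × 10⁻⁵ × 11.8 × (3664)² = 1.118 × 10⁻⁵ × 11.8 × 13,424,896 ≈ 1,771.1 × g
Target RCF = 1,771.1 + 1,850 = 3,621.1 × g
N² = 3,621.1 / (13.1924 × 10⁻⁵) = 27,448,379
N ≈ √27,448,379 ≈ 5,239.1

≈ 5240 RPM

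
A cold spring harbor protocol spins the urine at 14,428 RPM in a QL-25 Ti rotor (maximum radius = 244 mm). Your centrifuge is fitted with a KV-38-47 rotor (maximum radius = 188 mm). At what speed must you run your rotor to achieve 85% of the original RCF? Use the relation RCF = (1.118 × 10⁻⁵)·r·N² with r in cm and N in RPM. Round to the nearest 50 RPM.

15150 RPM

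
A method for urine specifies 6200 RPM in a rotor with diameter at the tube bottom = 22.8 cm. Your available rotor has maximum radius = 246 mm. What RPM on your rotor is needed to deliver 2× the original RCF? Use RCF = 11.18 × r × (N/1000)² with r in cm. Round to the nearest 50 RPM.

≈ 5950 RPM

Original rotor: r = 22.8 / 2 = 11.4 cm
RCF_original = 11.18 × 11.4 × (6.2)² = 11.18 × 11.4 × 38.44 ≈ 4,899.3 × g
Target RCF = 2 × 4,899.3 ≈ 9,798.6 × g
Your rotor: r = 246 mm = 24.6 cm
9,798.6 = 11.18 × 24.6 × (N/1000)²
(N/1000)² = 9,798.6 / 275.028 = 35.62765
N = 1000 × √35.62765 ≈ 5,968.9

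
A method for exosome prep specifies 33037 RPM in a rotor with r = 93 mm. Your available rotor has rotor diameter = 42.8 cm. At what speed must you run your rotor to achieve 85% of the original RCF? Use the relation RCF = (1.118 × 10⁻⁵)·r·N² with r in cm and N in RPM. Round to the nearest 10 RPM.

≈ 20080 RPM

Original rotor: r = 93 mm = 9.3 cm
RCF_original = 1.118 × 10⁻⁵ × 9.3 × (33037)² = 1.118 × 10⁻⁵ × 9.3 × 1,091,443,369 ≈ 113,481.7 × g
Target RCF = 0.85 × 113,481.7 ≈ 96,459.4 × g
Your rotor: r = 42.8 / 2 = 21.4 cm
96,459.4 = 1.118 × 10⁻⁵ × 21.4 × N²
N² = 96,459.4 / (23.9252 × 10⁻⁵) = 403,170,715
N ≈ √403,170,715 ≈ 20,079.1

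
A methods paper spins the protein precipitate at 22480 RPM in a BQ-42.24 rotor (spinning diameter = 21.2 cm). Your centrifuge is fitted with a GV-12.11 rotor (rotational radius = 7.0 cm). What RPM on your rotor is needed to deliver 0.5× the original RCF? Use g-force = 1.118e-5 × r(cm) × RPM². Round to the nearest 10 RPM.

Original rotor: r = 21.2 / 2 = 10.6 cm
RCF_original = 1.118 × 10⁻⁵ × 10.6 × (22480)² = 1.118 × 10⁻⁵ × 10.6 × 505,350,400 ≈ 59,888.1 × g
Target RCF = 0.5 × 59,888.1 ≈ 29,944 × g
29,944 = 1.118 × 10⁻⁵ × 7 × N²
N² = 29,944 / (7.826 × 10⁻⁵) = 382,622,029
N ≈ √382,622,029 ≈ 19,560.7

≈ 19560 RPM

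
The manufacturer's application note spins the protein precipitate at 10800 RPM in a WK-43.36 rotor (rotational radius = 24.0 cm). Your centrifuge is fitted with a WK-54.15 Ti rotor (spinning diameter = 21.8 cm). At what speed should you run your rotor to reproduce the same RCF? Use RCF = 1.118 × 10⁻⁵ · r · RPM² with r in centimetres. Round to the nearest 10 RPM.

≈ 16030 RPM

RCF = 1.118 × 10⁻⁵ × r × N²
RCF_original = 1.118 × 10⁻⁵ × 24 × (10800)² = 1.118 × 10⁻⁵ × 24 × 116,640,000 ≈ 31,296.8 × g
Your rotor: r = 21.8 / 2 = 10.9 cm
31,296.8 = 1.118 × 10⁻⁵ × 10.9 × N²
N² = 31,296.8 / (12.1862 × 10⁻⁵) = 256,821,651
N ≈ √256,821,651 ≈ 16,025.7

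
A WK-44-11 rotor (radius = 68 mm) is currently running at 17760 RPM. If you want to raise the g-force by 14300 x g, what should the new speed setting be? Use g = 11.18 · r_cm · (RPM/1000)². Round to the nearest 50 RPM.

r = 68 mm = 6.8 cm
Current RCF = 11.18 × 6.8 × (17.76)² = 11.18 × 6.8 × 315.4176 ≈ 23,979.3 × g
Target RCF = 23,979.3 + 14,300 = 38,279.3 × g
(N/1000)² = 38,279.3 / 76.024 = 503.516
N = 1000 × √503.516 ≈ 22,439.2

22450 RPM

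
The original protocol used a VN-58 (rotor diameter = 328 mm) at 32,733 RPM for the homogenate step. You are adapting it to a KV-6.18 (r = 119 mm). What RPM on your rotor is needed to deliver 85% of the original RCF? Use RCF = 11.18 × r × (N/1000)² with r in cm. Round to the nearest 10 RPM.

Original rotor: r = 328 mm / 2 = 164 mm = 16.4 cm
RCF_original = 11.18 × 16.4 × (32.733)² = 11.18 × 16.4 × 1,071.449289 ≈ 196,452.4 × g
Target RCF = 0.85 × 196,452.4 ≈ 166,984.5 × g
Your rotor: r = 119 mm = 11.9 cm
166,984.5 = 11.18 × 11.9 × (N/1000)²
(N/1000)² = 166,984.5 / 133.042 = 1255.126
N = 1000 × √1255.126 ≈ 35,427.8

≈ 35430 RPM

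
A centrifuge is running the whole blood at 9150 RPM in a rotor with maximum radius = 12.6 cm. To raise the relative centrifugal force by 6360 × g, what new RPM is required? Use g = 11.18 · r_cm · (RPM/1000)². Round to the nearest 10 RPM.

≈ 11350 RPM

Current RCF = 11.18 × 12.6 × (9.15)² = 11.18 × 12.6 × 83.7225 ≈ 11,793.8 × g
Target RCF = 11,793.8 + 6,360 = 18,153.8 × g
(N/1000)² = 18,153.8 / 140.868 = 128.871
N = 1000 × √128.871 ≈ 11,352.1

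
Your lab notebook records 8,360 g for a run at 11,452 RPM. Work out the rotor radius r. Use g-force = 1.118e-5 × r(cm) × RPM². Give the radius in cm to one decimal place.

r ≈ 5.7 cm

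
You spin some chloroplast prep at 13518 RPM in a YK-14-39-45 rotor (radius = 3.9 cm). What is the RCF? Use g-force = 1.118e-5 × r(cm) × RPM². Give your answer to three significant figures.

RCF = 1.118 × 10⁻⁵ × r × N²
RCF = 1.118 × 10⁻⁵ × 3.9 × (13518)² = 1.118 × 10⁻⁵ × 3.9 × 182,736,324 ≈ 7,967.7 × g

7970 g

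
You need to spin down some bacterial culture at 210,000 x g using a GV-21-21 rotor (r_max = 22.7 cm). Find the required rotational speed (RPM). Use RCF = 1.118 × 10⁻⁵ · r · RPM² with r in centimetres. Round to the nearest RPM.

RCF = 1.118 × 10⁻⁵ × r × N²
210,000 = 1.118 × 10⁻⁵ × 22.7 × N²
N² = 210,000 / (25.3786 × 10⁻⁵) = 827,468,812
N ≈ √827,468,812 ≈ 28,765.8

28766 RPM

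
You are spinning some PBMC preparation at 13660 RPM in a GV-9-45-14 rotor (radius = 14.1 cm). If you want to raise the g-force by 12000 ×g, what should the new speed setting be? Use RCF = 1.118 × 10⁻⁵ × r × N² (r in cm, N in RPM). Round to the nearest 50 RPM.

N₂ ≈ 16200 RPM

Current RCF = 1.118 × 10⁻⁵ × 14.1 × (13660)² = 1.118 × 10⁻⁵ × 14.1 × 186,595,600 ≈ 29,414.6 × g
Target RCF = 29,414.6 + 12,000 = 41,414.6 × g
N² = 41,414.6 / (15.7638 × 10⁻⁵) = 262,719,649
N ≈ √262,719,649 ≈ 16,208.6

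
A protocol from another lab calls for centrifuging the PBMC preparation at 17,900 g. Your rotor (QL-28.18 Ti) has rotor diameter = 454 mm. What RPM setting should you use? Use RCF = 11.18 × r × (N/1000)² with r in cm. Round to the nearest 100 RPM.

N ≈ 8400 RPM

r = 454 mm / 2 = 227 mm = 22.7 cm
17,900 = 11.18 × 22.7 × (N/1000)²
(N/1000)² = 17,900 / 253.786 = 70.53187
N = 1000 × √70.53187 ≈ 8,398.3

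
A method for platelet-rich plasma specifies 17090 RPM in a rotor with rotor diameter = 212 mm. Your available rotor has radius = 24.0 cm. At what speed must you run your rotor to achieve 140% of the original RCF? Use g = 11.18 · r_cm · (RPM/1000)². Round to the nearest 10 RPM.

13440 RPM

Original rotor: r = 212 mm / 2 = 106 mm = 10.6 cm
RCF_original = 11.18 × 10.6 × (17.09)² = 11.18 × 10.6 × 292.0681 ≈ 34,612.4 × g
Target RCF = 1.4 × 34,612.4 ≈ 48,457.4 × g
48,457.4 = 11.18 × 24 × (N/1000)²
(N/1000)² = 48,457.4 / 268.32 = 180.5956
N = 1000 × √180.5956 ≈ 13,438.6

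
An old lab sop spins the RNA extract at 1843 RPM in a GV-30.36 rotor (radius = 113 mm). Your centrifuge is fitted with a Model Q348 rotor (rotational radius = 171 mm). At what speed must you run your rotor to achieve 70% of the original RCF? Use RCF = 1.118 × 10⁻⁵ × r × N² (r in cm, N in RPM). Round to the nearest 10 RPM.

1250 RPM

Original rotor: r = 113 mm = 11.3 cm
RCF = 1.118 × 10⁻⁵ × r × N²
RCF_original = 1.118 × 10⁻⁵ × 11.3 × (1843)² = 1.118 × 10⁻⁵ × 11.3 × 3,396,649 ≈ 429.1 × g
Target RCF = 0.7 × 429.1 ≈ 300.4 × g
Your rotor: r = 171 mm = 17.1 cm
300.4 = 1.118 × 10⁻⁵ × 17.1 × N²
N² = 300.4 / (19.1178 × 10⁻⁵) = 1,571,311
N ≈ √1,571,311 ≈ 1,253.5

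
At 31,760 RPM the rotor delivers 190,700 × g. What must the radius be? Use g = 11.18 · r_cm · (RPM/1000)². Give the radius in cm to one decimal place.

≈ 16.9 cm

190700 = 11.18 × r × (31.76)²
r = 190700 / (11.18 × 1008.6976) = 190700 / 11277.24 ≈ 16.910 cm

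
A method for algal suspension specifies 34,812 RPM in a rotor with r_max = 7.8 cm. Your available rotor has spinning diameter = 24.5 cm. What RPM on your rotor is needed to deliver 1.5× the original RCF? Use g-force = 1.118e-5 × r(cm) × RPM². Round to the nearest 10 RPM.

RCF_original = 1.118 × 10⁻⁵ × 7.8 × (34812)² = 1.118 × 10⁻⁵ × 7.8 × 1,211,875,344 ≈ 105,680.4 × g
Target RCF = 1.5 × 105,680.4 ≈ 158,520.6 × g
Your rotor: r = 24.5 / 2 = 12.25 cm
158,520.6 = 1.118 × 10⁻⁵ × 12.25 × N²
N² = 158,520.6 / (13.6955 × 10⁻⁵) = 1,157,464,861
N ≈ √1,157,464,861 ≈ 34,021.5

≈ 34020 RPM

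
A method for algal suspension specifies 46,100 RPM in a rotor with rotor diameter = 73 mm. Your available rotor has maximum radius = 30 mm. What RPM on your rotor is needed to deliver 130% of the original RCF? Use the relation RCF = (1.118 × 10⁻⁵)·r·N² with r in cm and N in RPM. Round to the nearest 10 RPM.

Original rotor: r = 73 mm / 2 = 36.5 mm = 3.65 cm
RCF_original = 1.118 × 10⁻⁵ × 3.65 × (46100)² = 1.118 × 10⁻⁵ × 3.65 × 2,125,210,000 ≈ 86,723.4 × g
Target RCF = 1.3 × 86,723.4 ≈ 112,740.4 × g
Your rotor: r = 30 mm = 3.0 cm
112,740.4 = 1.118 × 10⁻⁵ × 3 × N²
N² = 112,740.4 / (3.354 × 10⁻⁵) = 3,361,371,497
N ≈ √3,361,371,497 ≈ 57,977.3

57980 RPM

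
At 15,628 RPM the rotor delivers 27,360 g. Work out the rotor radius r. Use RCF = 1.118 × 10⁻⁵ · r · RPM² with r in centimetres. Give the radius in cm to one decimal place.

10.0 cm

27360 = 1.118 × 10⁻⁵ × r × (15628)²
r = 27360 / (1.118 × 10⁻⁵ × 244,234,384) = 27360 / 2730.54 ≈ 10.020 cm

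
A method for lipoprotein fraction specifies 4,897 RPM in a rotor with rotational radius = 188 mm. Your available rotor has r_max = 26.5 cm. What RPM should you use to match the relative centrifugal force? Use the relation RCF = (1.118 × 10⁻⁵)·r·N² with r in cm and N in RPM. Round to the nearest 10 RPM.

4120 RPM

Original rotor: r = 188 mm = 18.8 cm
RCF_original = 1.118 × 10⁻⁵ × 18.8 × (4897)² = 1.118 × 10⁻⁵ × 18.8 × 23,980,609 ≈ 5,040.3 × g
5,040.3 = 1.118 × 10⁻⁵ × 26.5 × N²
N² = 5,040.3 / (29.627 × 10⁻⁵) = 17,012,522
N ≈ √17,012,522 ≈ 4,124.6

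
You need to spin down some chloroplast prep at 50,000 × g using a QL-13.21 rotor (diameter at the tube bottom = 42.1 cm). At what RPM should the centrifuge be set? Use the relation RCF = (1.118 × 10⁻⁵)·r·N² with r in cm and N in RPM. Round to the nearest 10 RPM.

r = 42.1 / 2 = 21.05 cm
50,000 = 1.118 × 10⁻⁵ × 21.05 × N²
N² = 50,000 / (23.5339 × 10⁻⁵) = 212,459,473
N ≈ √212,459,473 ≈ 14,576.0

14580 RPM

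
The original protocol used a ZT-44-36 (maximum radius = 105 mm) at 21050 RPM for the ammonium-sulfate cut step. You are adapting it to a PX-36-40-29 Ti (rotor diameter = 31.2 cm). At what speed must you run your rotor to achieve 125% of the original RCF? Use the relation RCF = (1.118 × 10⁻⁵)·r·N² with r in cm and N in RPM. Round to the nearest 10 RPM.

Original rotor: r = 105 mm = 10.5 cm
RCF_original = 1.118 × 10⁻⁵ × 10.5 × (21050)² = 1.118 × 10⁻⁵ × 10.5 × 443,102,500 ≈ 52,015.8 × g
Target RCF = 1.25 × 52,015.8 ≈ 65,019.8 × g
Your rotor: r = 31.2 / 2 = 15.6 cm
65,019.8 = 1.118 × 10⁻⁵ × 15.6 × N²
N² = 65,019.8 / (17.4408 × 10⁻⁵) = 372,802,853
N ≈ √372,802,853 ≈ 19,308.1

≈ 19310 RPM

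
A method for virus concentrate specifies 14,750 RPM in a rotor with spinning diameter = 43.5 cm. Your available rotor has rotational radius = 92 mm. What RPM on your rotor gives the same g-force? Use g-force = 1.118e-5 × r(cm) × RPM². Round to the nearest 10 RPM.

Original rotor: r = 43.5 / 2 = 21.75 cm
RCF_original = 1.118 × 10⁻⁵ × 21.75 × (14750)² = 1.118 × 10⁻⁵ × 21.75 × 217,562,500 ≈ 52,903.6 × g
Your rotor: r = 92 mm = 9.2 cm
52,903.6 = 1.118 × 10⁻⁵ × 9.2 × N²
N² = 52,903.6 / (10.2856 × 10⁻⁵) = 514,346,271
N ≈ √514,346,271 ≈ 22,679.2

22680 RPM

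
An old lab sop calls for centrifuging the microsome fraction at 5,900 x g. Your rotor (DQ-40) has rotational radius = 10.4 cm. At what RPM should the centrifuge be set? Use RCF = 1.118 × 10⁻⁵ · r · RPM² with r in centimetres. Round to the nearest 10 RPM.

7120 RPM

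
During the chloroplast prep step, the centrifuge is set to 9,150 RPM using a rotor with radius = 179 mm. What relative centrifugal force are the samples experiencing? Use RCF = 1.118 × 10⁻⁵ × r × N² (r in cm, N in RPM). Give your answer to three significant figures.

16800 ×g

r = 179 mm = 17.9 cm
RCF = 1.118 × 10⁻⁵ × 17.9 × (9150)² = 1.118 × 10⁻⁵ × 17.9 × 83,722,500 ≈ 16,754.7 × g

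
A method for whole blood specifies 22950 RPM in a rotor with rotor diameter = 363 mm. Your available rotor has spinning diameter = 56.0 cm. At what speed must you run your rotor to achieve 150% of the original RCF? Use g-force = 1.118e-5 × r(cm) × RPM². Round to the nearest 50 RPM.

Original rotor: r = 363 mm / 2 = 181.5 mm = 18.15 cm
RCF = 1.118 × 10⁻⁵ × r × N²
RCF_original = 1.118 × 10⁻⁵ × 18.15 × (22950)² = 1.118 × 10⁻⁵ × 18.15 × 526,702,500 ≈ 106,876.9 × g
Target RCF = 1.5 × 106,876.9 ≈ 160,315.3 × g
Your rotor: r = 56.0 / 2 = 28 cm
160,315.3 = 1.118 × 10⁻⁵ × 28 × N²
N² = 160,315.3 / (31.304 × 10⁻⁵) = 512,124,010
N ≈ √512,124,010 ≈ 22,630.2

≈ 22650 RPM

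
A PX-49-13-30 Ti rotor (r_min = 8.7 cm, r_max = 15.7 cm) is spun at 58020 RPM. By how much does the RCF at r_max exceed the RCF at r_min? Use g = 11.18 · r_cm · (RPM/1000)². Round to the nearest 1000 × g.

RCF_max = 11.18 × 15.7 × (58.02)² = 11.18 × 15.7 × 3,366.3204 ≈ 590,876.8 × g
RCF_min = 11.18 × 8.7 × (58.02)² = 11.18 × 8.7 × 3,366.3204 ≈ 327,428.5 × g
ΔRCF = 590,876.8 − 327,428.5 = 263,448.3

263000 ×g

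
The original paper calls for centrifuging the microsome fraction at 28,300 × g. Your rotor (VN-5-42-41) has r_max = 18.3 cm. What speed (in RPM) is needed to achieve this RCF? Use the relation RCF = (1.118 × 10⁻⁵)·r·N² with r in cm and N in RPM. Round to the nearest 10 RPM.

≈ 11760 RPM

RCF = 1.118 × 10⁻⁵ × r × N²
28,300 = 1.118 × 10⁻⁵ × 18.3 × N²
N² = 28,300 / (20.4594 × 10⁻⁵) = 138,322,727
N ≈ √138,322,727 ≈ 11,761.1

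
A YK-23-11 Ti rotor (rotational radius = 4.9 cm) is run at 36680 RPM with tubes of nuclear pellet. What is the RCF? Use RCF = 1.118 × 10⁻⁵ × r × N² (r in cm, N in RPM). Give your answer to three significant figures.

RCF = 1.118 × 10⁻⁵ × 4.9 × (36680)² = 1.118 × 10⁻⁵ × 4.9 × 1,345,422,400 ≈ 73,704.9 × g

73700 g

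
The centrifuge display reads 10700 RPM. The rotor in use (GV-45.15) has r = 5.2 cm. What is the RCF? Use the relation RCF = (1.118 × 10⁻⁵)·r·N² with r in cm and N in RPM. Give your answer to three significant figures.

6660 ×g

RCF = 1.118 × 10⁻⁵ × 5.2 × (10700)² = 1.118 × 10⁻⁵ × 5.2 × 114,490,000 ≈ 6,656 × g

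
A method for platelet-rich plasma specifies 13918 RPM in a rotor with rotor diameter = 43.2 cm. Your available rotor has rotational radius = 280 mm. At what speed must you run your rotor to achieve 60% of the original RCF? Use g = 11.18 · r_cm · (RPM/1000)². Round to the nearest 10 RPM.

Original rotor: r = 43.2 / 2 = 21.6 cm
RCF_original = 11.18 × 21.6 × (13.918)² = 11.18 × 21.6 × 193.710724 ≈ 46,778.8 × g
Target RCF = 0.6 × 46,778.8 ≈ 28,067.3 × g
Your rotor: r = 280 mm = 28.0 cm
28,067.3 = 11.18 × 28 × (N/1000)²
(N/1000)² = 28,067.3 / 313.04 = 89.66043
N = 1000 × √89.66043 ≈ 9,468.9

9470 RPM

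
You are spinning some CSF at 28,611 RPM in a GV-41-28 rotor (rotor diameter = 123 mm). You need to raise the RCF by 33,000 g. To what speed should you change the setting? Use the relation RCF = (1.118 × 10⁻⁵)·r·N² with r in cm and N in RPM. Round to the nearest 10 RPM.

≈ 36040 RPM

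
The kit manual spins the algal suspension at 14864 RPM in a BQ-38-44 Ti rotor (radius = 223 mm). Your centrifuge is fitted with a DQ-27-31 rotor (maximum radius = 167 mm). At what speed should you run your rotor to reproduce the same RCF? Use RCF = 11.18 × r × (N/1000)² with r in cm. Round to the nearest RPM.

≈ 17176 RPM

Original rotor: r = 223 mm = 22.3 cm
RCF = 11.18 × r × (N/1000)²
RCF_original = 11.18 × 22.3 × (14.864)² = 11.18 × 22.3 × 220.938496 ≈ 55,083.1 × g
Your rotor: r = 167 mm = 16.7 cm
55,083.1 = 11.18 × 16.7 × (N/1000)²
(N/1000)² = 55,083.1 / 186.706 = 295.0259
N = 1000 × √295.0259 ≈ 17,176.3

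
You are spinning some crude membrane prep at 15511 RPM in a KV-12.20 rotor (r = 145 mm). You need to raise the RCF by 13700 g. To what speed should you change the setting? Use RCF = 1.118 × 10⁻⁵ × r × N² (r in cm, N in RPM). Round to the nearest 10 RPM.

r = 145 mm = 14.5 cm
Current RCF = 1.118 × 10⁻⁵ × 14.5 × (15511)² = 1.118 × 10⁻⁵ × 14.5 × 240,591,121 ≈ 39,002.2 × g
Target RCF = 39,002.2 + 13,700 = 52,702.2 × g
N² = 52,702.2 / (16.211 × 10⁻⁵) = 325,101,474
N ≈ √325,101,474 ≈ 18,030.6

N₂ ≈ 18030 RPM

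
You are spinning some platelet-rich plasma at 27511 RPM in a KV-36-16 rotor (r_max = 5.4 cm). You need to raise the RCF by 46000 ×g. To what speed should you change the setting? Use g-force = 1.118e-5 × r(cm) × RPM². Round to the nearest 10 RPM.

38970 RPM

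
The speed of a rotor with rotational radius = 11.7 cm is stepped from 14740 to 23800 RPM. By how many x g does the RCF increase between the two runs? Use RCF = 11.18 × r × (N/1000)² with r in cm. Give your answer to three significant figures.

RCF₁ = 11.18 × 11.7 × (14.74)² = 11.18 × 11.7 × 217.2676 ≈ 28,419.9 × g
RCF₂ = 11.18 × 11.7 × (23.8)² = 11.18 × 11.7 × 566.44 ≈ 74,093.8 × g
Increase = 74,093.8 − 28,419.9 = 45,673.9

45700 x g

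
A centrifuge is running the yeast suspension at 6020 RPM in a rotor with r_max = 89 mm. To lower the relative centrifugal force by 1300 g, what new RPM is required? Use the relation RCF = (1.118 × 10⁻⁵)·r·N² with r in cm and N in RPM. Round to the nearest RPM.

4814 RPM

r = 89 mm = 8.9 cm
Current RCF = 1.118 × 10⁻⁵ × 8.9 × (6020)² = 1.118 × 10⁻⁵ × 8.9 × 36,240,400 ≈ 3,606 × g
Target RCF = 3,606 − 1,300 = 2,306 × g
N² = 2,306 / (9.9502 × 10⁻⁵) = 23,175,414
N ≈ √23,175,414 ≈ 4,814.1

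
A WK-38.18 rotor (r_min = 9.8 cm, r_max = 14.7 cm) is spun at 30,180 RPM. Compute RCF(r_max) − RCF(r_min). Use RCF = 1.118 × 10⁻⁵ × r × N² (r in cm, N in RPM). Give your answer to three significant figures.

ΔRCF = 1.118 × 10⁻⁵ × (r_max − r_min) × N² = 1.118 × 10⁻⁵ × 4.9 × 910,832,400 ≈ 49,897.2

ΔRCF ≈ 49900 ×g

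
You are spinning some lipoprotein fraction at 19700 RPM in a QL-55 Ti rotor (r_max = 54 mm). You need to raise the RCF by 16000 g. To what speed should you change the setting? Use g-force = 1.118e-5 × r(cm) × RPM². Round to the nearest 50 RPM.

r = 54 mm = 5.4 cm
Current RCF = 1.118 × 10⁻⁵ × 5.4 × (19700)² = 1.118 × 10⁻⁵ × 5.4 × 388,090,000 ≈ 23,429.8 × g
Target RCF = 23,429.8 + 16,000 = 39,429.8 × g
N² = 39,429.8 / (6.0372 × 10⁻⁵) = 653,114,026
N ≈ √653,114,026 ≈ 25,556.1

≈ 25550 RPM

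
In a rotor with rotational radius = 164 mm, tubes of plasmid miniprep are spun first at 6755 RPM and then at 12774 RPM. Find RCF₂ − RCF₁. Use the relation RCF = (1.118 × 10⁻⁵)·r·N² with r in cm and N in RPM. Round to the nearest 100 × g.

r = 164 mm = 16.4 cm
RCF₁ = 1.118 × 10⁻⁵ × 16.4 × (6755)² = 1.118 × 10⁻⁵ × 16.4 × 45,630,025 ≈ 8,366.4 × g
RCF₂ = 1.118 × 10⁻⁵ × 16.4 × (12774)² = 1.118 × 10⁻⁵ × 16.4 × 163,175,076 ≈ 29,918.5 × g
Increase = 29,918.5 − 8,366.4 = 21,552.1

21600 g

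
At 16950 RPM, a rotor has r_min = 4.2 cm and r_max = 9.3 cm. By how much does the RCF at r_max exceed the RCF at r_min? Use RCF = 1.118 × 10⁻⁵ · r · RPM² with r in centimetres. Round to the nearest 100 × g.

RCF_max = 1.118 × 10⁻⁵ × 9.3 × (16950)² = 1.118 × 10⁻⁵ × 9.3 × 287,302,500 ≈ 29,872 × g
RCF_min = 1.118 × 10⁻⁵ × 4.2 × (16950)² = 1.118 × 10⁻⁵ × 4.2 × 287,302,500 ≈ 13,490.6 × g
ΔRCF = 29,872 − 13,490.6 = 16,381.4

16400 g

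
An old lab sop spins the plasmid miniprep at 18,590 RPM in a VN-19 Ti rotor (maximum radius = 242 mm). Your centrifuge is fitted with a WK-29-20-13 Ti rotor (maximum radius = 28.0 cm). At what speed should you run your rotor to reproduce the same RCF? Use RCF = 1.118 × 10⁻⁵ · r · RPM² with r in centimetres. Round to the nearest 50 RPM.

17300 RPM

Original rotor: r = 242 mm = 24.2 cm
RCF_original = 1.118 × 10⁻⁵ × 24.2 × (18590)² = 1.118 × 10⁻⁵ × 24.2 × 345,588,100 ≈ 93,500.9 × g
93,500.9 = 1.118 × 10⁻⁵ × 28 × N²
N² = 93,500.9 / (31.304 × 10⁻⁵) = 298,686,749
N ≈ √298,686,749 ≈ 17,282.6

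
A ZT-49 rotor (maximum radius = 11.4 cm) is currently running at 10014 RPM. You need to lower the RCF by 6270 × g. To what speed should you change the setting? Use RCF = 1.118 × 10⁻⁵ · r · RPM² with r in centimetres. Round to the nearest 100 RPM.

≈ 7100 RPM

Current RCF = 1.118 × 10⁻⁵ × 11.4 × (10014)² = 1.118 × 10⁻⁵ × 11.4 × 100,280,196 ≈ 12,780.9 × g
Target RCF = 12,780.9 − 6,270 = 6,510.9 × g
N² = 6,510.9 / (12.7452 × 10⁻⁵) = 51,085,114
N ≈ √51,085,114 ≈ 7,147.4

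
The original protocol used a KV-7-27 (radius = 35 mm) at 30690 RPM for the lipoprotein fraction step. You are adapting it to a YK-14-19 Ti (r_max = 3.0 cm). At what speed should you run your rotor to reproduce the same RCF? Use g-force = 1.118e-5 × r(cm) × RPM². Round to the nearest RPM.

Original rotor: r = 35 mm = 3.5 cm
RCF_original = 1.118 × 10⁻⁵ × 3.5 × (30690)² = 1.118 × 10⁻⁵ × 3.5 × 941,876,100 ≈ 36,855.6 × g
36,855.6 = 1.118 × 10⁻⁵ × 3 × N²
N² = 36,855.6 / (3.354 × 10⁻⁵) = 1,098,855,098
N ≈ √1,098,855,098 ≈ 33,149.0

33149 RPM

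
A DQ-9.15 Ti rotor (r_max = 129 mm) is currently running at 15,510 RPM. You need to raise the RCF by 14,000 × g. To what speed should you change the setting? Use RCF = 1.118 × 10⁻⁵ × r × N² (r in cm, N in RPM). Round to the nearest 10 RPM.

r = 129 mm = 12.9 cm
Current RCF = 1.118 × 10⁻⁵ × 12.9 × (15510)² = 1.118 × 10⁻⁵ × 12.9 × 240,560,100 ≈ 34,694.1 × g
Target RCF = 34,694.1 + 14,000 = 48,694.1 × g
N² = 48,694.1 / (14.4222 × 10⁻⁵) = 337,632,955
N ≈ √337,632,955 ≈ 18,374.8

N₂ ≈ 18370 RPM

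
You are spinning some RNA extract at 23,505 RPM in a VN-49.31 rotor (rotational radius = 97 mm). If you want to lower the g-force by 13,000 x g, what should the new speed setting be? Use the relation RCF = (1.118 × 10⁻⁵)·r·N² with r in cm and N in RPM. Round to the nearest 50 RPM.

r = 97 mm = 9.7 cm
Current RCF = 1.118 × 10⁻⁵ × 9.7 × (23505)² = 1.118 × 10⁻⁵ × 9.7 × 552,485,025 ≈ 59,914.8 × g
Target RCF = 59,914.8 − 13,000 = 46,914.8 × g
N² = 46,914.8 / (10.8446 × 10⁻⁵) = 432,609,778
N ≈ √432,609,778 ≈ 20,799.3

N₂ ≈ 20800 RPM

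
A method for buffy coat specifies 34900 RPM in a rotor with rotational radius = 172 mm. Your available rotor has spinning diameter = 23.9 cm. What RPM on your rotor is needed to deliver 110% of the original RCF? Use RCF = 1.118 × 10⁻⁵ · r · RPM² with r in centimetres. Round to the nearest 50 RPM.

Original rotor: r = 172 mm = 17.2 cm
RCF = 1.118 × 10⁻⁵ × r × N²
RCF_original = 1.118 × 10⁻⁵ × 17.2 × (34900)² = 1.118 × 10⁻⁵ × 17.2 × 1,218,010,000 ≈ 234,218.5 × g
Target RCF = 1.1 × 234,218.5 ≈ 257,640.4 × g
Your rotor: r = 23.9 / 2 = 11.95 cm
257,640.4 = 1.118 × 10⁻⁵ × 11.95 × N²
N² = 257,640.4 / (13.3601 × 10⁻⁵) = 1,928,431,673
N ≈ √1,928,431,673 ≈ 43,913.9

43900 RPM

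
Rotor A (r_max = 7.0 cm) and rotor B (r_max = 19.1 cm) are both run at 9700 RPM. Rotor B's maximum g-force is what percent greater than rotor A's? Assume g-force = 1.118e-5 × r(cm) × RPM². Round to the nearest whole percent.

173%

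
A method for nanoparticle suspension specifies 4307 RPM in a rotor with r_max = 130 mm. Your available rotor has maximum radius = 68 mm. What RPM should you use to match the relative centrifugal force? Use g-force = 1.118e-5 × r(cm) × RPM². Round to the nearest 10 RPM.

5960 RPM

Original rotor: r = 130 mm = 13.0 cm
RCF_original = 1.118 × 10⁻⁵ × 13 × (4307)² = 1.118 × 10⁻⁵ × 13 × 18,550,249 ≈ 2,696.1 × g
Your rotor: r = 68 mm = 6.8 cm
2,696.1 = 1.118 × 10⁻⁵ × 6.8 × N²
N² = 2,696.1 / (7.6024 × 10⁻⁵) = 35,463,801
N ≈ √35,463,801 ≈ 5,955.1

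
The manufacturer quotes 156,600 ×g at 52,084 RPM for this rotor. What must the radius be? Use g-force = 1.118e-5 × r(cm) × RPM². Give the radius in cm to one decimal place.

RCF = 1.118 × 10⁻⁵ × r × N²
156600 = 1.118 × 10⁻⁵ × r × (52084)²
r = 156600 / (1.118 × 10⁻⁵ × 2,712,743,056) = 156600 / 30328.47 ≈ 5.163 cm

r ≈ 5.2 cm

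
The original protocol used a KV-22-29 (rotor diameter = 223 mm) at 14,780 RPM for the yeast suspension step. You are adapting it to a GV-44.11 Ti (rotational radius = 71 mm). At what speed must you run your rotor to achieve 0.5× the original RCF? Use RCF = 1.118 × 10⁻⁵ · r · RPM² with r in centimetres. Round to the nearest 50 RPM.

Original rotor: r = 223 mm / 2 = 111.5 mm = 11.15 cm
RCF_original = 1.118 × 10⁻⁵ × 11.15 × (14780)² = 1.118 × 10⁻⁵ × 11.15 × 218,448,400 ≈ 27,231.1 × g
Target RCF = 0.5 × 27,231.1 ≈ 13,615.5 × g
Your rotor: r = 71 mm = 7.1 cm
13,615.5 = 1.118 × 10⁻⁵ × 7.1 × N²
N² = 13,615.5 / (7.9378 × 10⁻⁵) = 171,527,375
N ≈ √171,527,375 ≈ 13,096.8

13100 RPM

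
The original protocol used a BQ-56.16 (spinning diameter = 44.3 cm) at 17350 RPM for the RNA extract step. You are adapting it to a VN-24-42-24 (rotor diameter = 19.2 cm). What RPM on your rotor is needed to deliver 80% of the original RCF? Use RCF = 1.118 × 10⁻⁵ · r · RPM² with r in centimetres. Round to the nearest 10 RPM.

23570 RPM

Original rotor: r = 44.3 / 2 = 22.15 cm
RCF_original = 1.118 × 10⁻⁵ × 22.15 × (17350)² = 1.118 × 10⁻⁵ × 22.15 × 301,022,500 ≈ 74,544.3 × g
Target RCF = 0.8 × 74,544.3 ≈ 59,635.4 × g
Your rotor: r = 19.2 / 2 = 9.6 cm
59,635.4 = 1.118 × 10⁻⁵ × 9.6 × N²
N² = 59,635.4 / (10.7328 × 10⁻⁵) = 555,636,926
N ≈ √555,636,926 ≈ 23,572.0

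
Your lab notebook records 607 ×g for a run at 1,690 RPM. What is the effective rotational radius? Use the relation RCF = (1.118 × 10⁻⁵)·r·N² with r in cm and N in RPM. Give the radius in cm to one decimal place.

r ≈ 19.0 cm

607 = 1.118 × 10⁻⁵ × r × (1690)²
r = 607 / (1.118 × 10⁻⁵ × 2,856,100) = 607 / 31.9312 ≈ 19.010 cm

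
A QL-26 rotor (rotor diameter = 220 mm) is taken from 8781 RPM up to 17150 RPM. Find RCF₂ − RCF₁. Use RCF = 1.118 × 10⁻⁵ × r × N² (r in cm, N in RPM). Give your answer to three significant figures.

r = 220 mm / 2 = 110 mm = 11 cm
RCF₁ = 1.118 × 10⁻⁵ × 11 × (8781)² = 1.118 × 10⁻⁵ × 11 × 77,105,961 ≈ 9,482.5 × g
RCF₂ = 1.118 × 10⁻⁵ × 11 × (17150)² = 1.118 × 10⁻⁵ × 11 × 294,122,500 ≈ 36,171.2 × g
Increase = 36,171.2 − 9,482.5 = 26,688.7

26700 ×g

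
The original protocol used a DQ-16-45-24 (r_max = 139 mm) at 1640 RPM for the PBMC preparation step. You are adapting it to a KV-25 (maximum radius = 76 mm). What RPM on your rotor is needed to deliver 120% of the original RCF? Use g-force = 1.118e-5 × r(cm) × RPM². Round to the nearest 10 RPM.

Original rotor: r = 139 mm = 13.9 cm
RCF_original = 1.118 × 10⁻⁵ × 13.9 × (1640)² = 1.118 × 10⁻⁵ × 13.9 × 2,689,600 ≈ 418 × g
Target RCF = 1.2 × 418 ≈ 501.6 × g
Your rotor: r = 76 mm = 7.6 cm
501.6 = 1.118 × 10⁻⁵ × 7.6 × N²
N² = 501.6 / (8.4968 × 10⁻⁵) = 5,903,399
N ≈ √5,903,399 ≈ 2,429.7

≈ 2430 RPM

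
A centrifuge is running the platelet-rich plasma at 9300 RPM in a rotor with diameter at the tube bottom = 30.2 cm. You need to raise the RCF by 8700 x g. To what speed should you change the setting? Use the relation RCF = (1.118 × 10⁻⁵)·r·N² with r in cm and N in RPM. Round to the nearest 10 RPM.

r = 30.2 / 2 = 15.1 cm
Current RCF = 1.118 × 10⁻⁵ × 15.1 × (9300)² = 1.118 × 10⁻⁵ × 15.1 × 86,490,000 ≈ 14,601.1 × g
Target RCF = 14,601.1 + 8,700 = 23,301.1 × g
N² = 23,301.1 / (16.8818 × 10⁻⁵) = 138,024,974
N ≈ √138,024,974 ≈ 11,748.4

N₂ ≈ 11750 RPM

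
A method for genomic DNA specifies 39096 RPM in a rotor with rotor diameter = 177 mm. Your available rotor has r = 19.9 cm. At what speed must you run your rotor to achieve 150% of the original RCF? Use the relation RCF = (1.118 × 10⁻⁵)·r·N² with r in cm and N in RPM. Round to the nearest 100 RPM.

≈ 31900 RPM

Original rotor: r = 177 mm / 2 = 88.5 mm = 8.85 cm
RCF_original = 1.118 × 10⁻⁵ × 8.85 × (39096)² = 1.118 × 10⁻⁵ × 8.85 × 1,528,497,216 ≈ 151,234.1 × g
Target RCF = 1.5 × 151,234.1 ≈ 226,851.2 × g
226,851.2 = 1.118 × 10⁻⁵ × 19.9 × N²
N² = 226,851.2 / (22.2482 × 10⁻⁵) = 1,019,638,443
N ≈ √1,019,638,443 ≈ 31,931.8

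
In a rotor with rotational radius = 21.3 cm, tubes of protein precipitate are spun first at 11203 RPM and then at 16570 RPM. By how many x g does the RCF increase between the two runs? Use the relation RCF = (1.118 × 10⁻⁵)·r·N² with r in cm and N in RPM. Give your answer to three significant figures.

RCF₁ = 1.118 × 10⁻⁵ × 21.3 × (11203)² = 1.118 × 10⁻⁵ × 21.3 × 125,507,209 ≈ 29,887.5 × g
RCF₂ = 1.118 × 10⁻⁵ × 21.3 × (16570)² = 1.118 × 10⁻⁵ × 21.3 × 274,564,900 ≈ 65,383.2 × g
Increase = 65,383.2 − 29,887.5 = 35,495.7

≈ 35500 x g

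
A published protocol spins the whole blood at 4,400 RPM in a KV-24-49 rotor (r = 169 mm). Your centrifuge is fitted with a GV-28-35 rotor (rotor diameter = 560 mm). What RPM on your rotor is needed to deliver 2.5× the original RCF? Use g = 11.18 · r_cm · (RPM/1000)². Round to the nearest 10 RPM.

5400 RPM

Original rotor: r = 169 mm = 16.9 cm
RCF = 11.18 × r × (N/1000)²
RCF_original = 11.18 × 16.9 × (4.4)² = 11.18 × 16.9 × 19.36 ≈ 3,657.9 × g
Target RCF = 2.5 × 3,657.9 ≈ 9,144.8 × g
Your rotor: r = 560 mm / 2 = 280 mm = 28 cm
9,144.8 = 11.18 × 28 × (N/1000)²
(N/1000)² = 9,144.8 / 313.04 = 29.21288
N = 1000 × √29.21288 ≈ 5,404.9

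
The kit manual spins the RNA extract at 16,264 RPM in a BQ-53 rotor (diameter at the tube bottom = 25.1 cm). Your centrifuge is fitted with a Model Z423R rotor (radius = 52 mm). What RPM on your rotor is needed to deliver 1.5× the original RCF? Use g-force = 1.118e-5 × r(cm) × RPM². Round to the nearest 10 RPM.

≈ 30950 RPM

Original rotor: r = 25.1 / 2 = 12.55 cm
RCF_original = 1.118 × 10⁻⁵ × 12.55 × (16264)² = 1.118 × 10⁻⁵ × 12.55 × 264,517,696 ≈ 37,114.2 × g
Target RCF = 1.5 × 37,114.2 ≈ 55,671.3 × g
Your rotor: r = 52 mm = 5.2 cm
55,671.3 = 1.118 × 10⁻⁵ × 5.2 × N²
N² = 55,671.3 / (5.8136 × 10⁻⁵) = 957,604,582
N ≈ √957,604,582 ≈ 30,945.2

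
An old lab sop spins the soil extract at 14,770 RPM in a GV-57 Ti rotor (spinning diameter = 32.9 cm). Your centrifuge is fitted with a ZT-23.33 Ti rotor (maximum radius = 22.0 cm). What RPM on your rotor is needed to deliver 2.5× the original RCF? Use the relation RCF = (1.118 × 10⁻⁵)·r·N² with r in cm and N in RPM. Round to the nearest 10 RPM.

≈ 20190 RPM

Original rotor: r = 32.9 / 2 = 16.45 cm
RCF_original = 1.118 × 10⁻⁵ × 16.45 × (14770)² = 1.118 × 10⁻⁵ × 16.45 × 218,152,900 ≈ 40,120.7 × g
Target RCF = 2.5 × 40,120.7 ≈ 100,301.8 × g
100,301.8 = 1.118 × 10⁻⁵ × 22 × N²
N² = 100,301.8 / (24.596 × 10⁻⁵) = 407,797,203
N ≈ √407,797,203 ≈ 20,194.0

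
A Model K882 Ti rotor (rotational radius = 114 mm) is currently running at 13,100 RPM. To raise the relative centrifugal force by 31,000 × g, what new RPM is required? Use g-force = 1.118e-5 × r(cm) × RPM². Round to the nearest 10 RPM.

r = 114 mm = 11.4 cm
Current RCF = 1.118 × 10⁻⁵ × 11.4 × (13100)² = 1.118 × 10⁻⁵ × 11.4 × 171,610,000 ≈ 21,872 × g
Target RCF = 21,872 + 31,000 = 52,872 × g
N² = 52,872 / (12.7452 × 10⁻⁵) = 414,838,527
N ≈ √414,838,527 ≈ 20,367.6

N₂ ≈ 20370 RPM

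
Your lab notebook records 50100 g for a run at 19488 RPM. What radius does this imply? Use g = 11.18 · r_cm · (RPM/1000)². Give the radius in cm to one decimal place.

RCF = 11.18 × r × (N/1000)²
50100 = 11.18 × r × (19.488)²
r = 50100 / (11.18 × 379.782144) = 50100 / 4245.964 ≈ 11.799 cm

r ≈ 11.8 cm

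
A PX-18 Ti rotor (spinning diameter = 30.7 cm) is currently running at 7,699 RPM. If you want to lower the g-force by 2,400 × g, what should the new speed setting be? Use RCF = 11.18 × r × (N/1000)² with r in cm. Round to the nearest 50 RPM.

r = 30.7 / 2 = 15.35 cm
Current RCF = 11.18 × 15.35 × (7.699)² = 11.18 × 15.35 × 59.274601 ≈ 10,172.3 × g
Target RCF = 10,172.3 − 2,400 = 7,772.3 × g
(N/1000)² = 7,772.3 / 171.613 = 45.28969
N = 1000 × √45.28969 ≈ 6,729.8

N₂ ≈ 6750 RPM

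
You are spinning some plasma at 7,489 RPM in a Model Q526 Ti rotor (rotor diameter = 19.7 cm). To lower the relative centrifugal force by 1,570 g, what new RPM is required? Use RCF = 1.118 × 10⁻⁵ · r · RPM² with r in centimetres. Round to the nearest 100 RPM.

r = 19.7 / 2 = 9.85 cm
Current RCF = 1.118 × 10⁻⁵ × 9.85 × (7489)² = 1.118 × 10⁻⁵ × 9.85 × 56,085,121 ≈ 6,176.3 × g
Target RCF = 6,176.3 − 1,570 = 4,606.3 × g
N² = 4,606.3 / (11.0123 × 10⁻⁵) = 41,828,682
N ≈ √41,828,682 ≈ 6,467.5

N₂ ≈ 6500 RPM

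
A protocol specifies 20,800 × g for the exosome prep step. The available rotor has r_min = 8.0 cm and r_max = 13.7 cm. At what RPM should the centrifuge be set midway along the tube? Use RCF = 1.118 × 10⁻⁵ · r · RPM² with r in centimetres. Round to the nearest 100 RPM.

13100 RPM

r_avg = (8.0 + 13.7) / 2 = 10.85 cm
20,800 = 1.118 × 10⁻⁵ × 10.85 × N²
N² = 20,800 / (12.1303 × 10⁻⁵) = 171,471,439
N ≈ √171,471,439 ≈ 13,094.7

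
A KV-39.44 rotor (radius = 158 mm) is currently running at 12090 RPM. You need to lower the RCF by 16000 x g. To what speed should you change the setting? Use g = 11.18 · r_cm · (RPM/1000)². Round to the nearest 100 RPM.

7500 RPM

r = 158 mm = 15.8 cm
Current RCF = 11.18 × 15.8 × (12.09)² = 11.18 × 15.8 × 146.1681 ≈ 25,819.7 × g
Target RCF = 25,819.7 − 16,000 = 9,819.7 × g
(N/1000)² = 9,819.7 / 176.644 = 55.59034
N = 1000 × √55.59034 ≈ 7,455.9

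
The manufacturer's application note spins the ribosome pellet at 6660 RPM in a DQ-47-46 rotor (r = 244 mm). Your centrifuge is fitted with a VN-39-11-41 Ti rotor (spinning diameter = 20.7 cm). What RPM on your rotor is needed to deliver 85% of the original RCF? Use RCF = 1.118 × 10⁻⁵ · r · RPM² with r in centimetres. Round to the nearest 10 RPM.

Original rotor: r = 244 mm = 24.4 cm
RCF_original = 1.118 × 10⁻⁵ × 24.4 × (6660)² = 1.118 × 10⁻⁵ × 24.4 × 44,355,600 ≈ 12,099.9 × g
Target RCF = 0.85 × 12,099.9 ≈ 10,284.9 × g
Your rotor: r = 20.7 / 2 = 10.35 cm
10,284.9 = 1.118 × 10⁻⁵ × 10.35 × N²
N² = 10,284.9 / (11.5713 × 10⁻⁵) = 88,882,839
N ≈ √88,882,839 ≈ 9,427.8

9430 RPM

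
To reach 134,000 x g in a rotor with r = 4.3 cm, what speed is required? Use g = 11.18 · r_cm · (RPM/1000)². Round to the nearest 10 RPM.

≈ 52800 RPM

134,000 = 11.18 × 4.3 × (N/1000)²
(N/1000)² = 134,000 / 48.074 = 2787.369
N = 1000 × √2787.369 ≈ 52,795.5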